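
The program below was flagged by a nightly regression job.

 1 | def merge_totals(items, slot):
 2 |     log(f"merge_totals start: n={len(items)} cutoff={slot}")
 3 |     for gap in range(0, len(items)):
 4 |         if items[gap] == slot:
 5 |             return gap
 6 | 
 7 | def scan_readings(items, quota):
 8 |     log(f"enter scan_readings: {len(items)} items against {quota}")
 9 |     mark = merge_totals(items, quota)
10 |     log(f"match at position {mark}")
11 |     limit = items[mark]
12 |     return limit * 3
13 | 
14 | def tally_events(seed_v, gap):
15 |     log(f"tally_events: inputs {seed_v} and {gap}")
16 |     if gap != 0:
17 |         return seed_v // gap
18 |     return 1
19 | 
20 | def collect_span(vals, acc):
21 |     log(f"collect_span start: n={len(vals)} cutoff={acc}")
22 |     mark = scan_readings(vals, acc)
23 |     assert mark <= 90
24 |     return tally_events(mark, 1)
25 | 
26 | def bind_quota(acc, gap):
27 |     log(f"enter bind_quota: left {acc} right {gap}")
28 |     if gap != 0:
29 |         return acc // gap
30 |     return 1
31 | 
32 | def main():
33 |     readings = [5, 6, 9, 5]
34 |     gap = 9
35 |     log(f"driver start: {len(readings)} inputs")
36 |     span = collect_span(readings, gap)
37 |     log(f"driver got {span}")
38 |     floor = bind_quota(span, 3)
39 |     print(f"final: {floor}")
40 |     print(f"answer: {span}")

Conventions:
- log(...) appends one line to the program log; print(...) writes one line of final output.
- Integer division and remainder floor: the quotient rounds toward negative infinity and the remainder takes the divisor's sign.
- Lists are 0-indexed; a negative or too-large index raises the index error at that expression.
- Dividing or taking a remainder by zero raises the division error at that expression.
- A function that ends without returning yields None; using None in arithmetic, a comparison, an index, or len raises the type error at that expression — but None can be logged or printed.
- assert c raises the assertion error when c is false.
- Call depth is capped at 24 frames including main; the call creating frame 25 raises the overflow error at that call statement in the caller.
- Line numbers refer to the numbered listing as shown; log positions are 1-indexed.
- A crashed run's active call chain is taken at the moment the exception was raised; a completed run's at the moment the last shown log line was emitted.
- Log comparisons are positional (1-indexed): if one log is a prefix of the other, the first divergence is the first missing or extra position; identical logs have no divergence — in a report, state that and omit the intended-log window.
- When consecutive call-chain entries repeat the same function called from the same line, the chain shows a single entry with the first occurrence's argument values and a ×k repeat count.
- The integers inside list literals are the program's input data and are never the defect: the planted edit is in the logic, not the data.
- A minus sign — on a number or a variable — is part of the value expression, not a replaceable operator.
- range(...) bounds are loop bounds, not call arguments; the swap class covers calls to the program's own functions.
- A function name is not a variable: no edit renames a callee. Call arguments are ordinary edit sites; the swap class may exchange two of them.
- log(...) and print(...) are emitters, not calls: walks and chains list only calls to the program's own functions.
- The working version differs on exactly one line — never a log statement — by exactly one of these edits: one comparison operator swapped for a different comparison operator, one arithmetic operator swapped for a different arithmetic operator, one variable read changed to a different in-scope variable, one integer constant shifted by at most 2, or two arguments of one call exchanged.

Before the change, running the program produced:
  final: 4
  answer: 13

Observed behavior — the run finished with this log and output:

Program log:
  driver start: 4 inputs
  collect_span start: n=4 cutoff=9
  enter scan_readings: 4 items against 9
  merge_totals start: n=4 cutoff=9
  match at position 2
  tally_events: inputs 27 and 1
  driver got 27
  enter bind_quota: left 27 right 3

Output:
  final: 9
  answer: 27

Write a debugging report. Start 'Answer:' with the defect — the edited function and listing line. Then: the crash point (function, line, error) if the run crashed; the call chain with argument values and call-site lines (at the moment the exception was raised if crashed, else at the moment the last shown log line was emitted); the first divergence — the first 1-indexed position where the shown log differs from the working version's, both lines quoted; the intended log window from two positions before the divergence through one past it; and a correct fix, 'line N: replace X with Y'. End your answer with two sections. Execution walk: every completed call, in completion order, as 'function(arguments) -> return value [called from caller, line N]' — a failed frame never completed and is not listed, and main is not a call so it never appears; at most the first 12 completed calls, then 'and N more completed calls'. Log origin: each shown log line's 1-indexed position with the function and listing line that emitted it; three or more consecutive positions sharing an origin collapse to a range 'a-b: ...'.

Answer: the defect is in collect_span at line 24.
Core observation: The log first diverges at position 6: the faulty run prints 'tally_events: inputs 27 and 1' where the working version prints 'tally_events: inputs 27 and 2'.
Call chain: main -> bind_quota(27, 3) (called at line 38).
First divergence: position 6 — shown 'tally_events: inputs 27 and 1', intended 'tally_events: inputs 27 and 2'.
Intended log window:
  4: merge_totals start: n=4 cutoff=9
  5: match at position 2
  6: tally_events: inputs 27 and 2
  7: driver got 13
Execution walk:
  merge_totals([5, 6, 9, 5], 9) -> 2  [called from scan_readings, line 9]
  scan_readings([5, 6, 9, 5], 9) -> 27  [called from collect_span, line 22]
  tally_events(27, 1) -> 27  [called from collect_span, line 24]
  collect_span([5, 6, 9, 5], 9) -> 27  [called from main, line 36]
  bind_quota(27, 3) -> 9  [called from main, line 38]
Log line origins:
  1: from main, line 35
  2: from collect_span, line 21
  3: from scan_readings, line 8
  4: from merge_totals, line 2
  5: from scan_readings, line 10
  6: from tally_events, line 15
  7: from main, line 37
  8: from bind_quota, line 27
A correct fix: line 24: replace `1` with `2`.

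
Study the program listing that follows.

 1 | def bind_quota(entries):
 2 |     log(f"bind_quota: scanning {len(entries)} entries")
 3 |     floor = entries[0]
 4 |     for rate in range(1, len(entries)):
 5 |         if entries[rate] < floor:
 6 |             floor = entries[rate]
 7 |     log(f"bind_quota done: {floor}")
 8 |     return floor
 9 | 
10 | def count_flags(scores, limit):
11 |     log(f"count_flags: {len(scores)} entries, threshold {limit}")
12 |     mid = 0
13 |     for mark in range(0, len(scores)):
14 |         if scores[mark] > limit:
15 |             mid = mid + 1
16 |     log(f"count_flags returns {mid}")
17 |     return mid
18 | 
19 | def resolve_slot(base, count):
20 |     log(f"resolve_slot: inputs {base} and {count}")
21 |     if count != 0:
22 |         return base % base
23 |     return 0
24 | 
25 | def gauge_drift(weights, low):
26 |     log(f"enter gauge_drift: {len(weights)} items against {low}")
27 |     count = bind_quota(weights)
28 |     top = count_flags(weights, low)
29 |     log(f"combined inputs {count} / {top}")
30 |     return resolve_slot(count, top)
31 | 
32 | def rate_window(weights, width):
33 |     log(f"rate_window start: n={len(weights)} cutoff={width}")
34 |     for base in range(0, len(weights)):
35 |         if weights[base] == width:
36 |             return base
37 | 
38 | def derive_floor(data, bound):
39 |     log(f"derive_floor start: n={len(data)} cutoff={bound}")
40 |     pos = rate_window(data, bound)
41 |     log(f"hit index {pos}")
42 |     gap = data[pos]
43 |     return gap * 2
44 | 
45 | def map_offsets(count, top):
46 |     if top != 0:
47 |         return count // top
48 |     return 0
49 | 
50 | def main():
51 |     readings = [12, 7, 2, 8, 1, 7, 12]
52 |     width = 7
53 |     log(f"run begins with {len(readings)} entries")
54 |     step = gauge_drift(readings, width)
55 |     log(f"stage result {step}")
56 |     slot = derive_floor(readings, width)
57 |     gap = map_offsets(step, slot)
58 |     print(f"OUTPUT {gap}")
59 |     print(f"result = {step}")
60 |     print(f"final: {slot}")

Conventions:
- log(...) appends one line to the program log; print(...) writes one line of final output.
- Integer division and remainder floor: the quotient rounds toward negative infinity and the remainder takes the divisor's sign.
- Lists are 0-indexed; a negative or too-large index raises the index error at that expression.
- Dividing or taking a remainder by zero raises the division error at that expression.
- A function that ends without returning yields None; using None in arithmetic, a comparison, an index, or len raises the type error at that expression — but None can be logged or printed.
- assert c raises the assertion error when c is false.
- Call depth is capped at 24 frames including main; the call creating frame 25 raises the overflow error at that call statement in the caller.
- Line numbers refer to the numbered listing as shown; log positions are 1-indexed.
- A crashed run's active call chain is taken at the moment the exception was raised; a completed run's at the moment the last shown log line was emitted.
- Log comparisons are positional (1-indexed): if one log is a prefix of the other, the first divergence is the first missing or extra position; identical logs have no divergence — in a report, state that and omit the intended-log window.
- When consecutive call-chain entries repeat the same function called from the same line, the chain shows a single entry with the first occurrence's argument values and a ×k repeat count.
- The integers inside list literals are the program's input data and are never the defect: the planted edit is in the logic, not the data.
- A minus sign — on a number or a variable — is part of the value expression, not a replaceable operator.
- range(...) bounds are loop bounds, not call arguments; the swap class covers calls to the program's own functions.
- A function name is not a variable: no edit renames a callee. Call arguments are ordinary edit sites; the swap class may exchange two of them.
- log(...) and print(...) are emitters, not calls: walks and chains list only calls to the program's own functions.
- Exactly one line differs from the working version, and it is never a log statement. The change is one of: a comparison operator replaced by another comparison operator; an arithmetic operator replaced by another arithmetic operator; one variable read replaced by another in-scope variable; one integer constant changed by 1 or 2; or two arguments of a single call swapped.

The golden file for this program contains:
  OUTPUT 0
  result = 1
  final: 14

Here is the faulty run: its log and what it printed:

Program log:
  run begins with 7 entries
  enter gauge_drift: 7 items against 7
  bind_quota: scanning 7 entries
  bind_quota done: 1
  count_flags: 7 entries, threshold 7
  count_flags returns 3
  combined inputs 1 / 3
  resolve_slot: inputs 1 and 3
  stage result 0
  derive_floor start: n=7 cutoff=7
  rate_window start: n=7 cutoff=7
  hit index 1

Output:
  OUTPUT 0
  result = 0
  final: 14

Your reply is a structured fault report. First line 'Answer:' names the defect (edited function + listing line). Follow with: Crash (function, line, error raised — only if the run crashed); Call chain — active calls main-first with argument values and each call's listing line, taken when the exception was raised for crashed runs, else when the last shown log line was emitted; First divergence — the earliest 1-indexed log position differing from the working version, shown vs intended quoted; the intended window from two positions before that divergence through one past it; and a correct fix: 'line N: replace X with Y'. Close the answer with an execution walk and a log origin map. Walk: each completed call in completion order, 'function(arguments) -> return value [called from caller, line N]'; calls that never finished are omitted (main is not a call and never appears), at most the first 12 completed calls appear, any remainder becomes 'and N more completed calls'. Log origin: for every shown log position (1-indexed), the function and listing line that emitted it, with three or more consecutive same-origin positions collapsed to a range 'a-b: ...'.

Answer: the defect is in resolve_slot at line 22.
Core observation: Everything matches until log position 9, which reads 'stage result 0' in place of 'stage result 1'.
Call chain: main -> derive_floor([12, 7, 2, 8, 1, 7, 12], 7) (called at line 56).
First divergence: position 9; shown 'stage result 0' vs intended 'stage result 1'.
Intended log window:
  7: combined inputs 1 / 3
  8: resolve_slot: inputs 1 and 3
  9: stage result 1
  10: derive_floor start: n=7 cutoff=7
Execution walk:
  bind_quota([12, 7, 2, 8, 1, 7, 12]) -> 1  [called from gauge_drift, line 27]
  count_flags([12, 7, 2, 8, 1, 7, 12], 7) -> 3  [called from gauge_drift, line 28]
  resolve_slot(1, 3) -> 0  [called from gauge_drift, line 30]
  gauge_drift([12, 7, 2, 8, 1, 7, 12], 7) -> 0  [called from main, line 54]
  rate_window([12, 7, 2, 8, 1, 7, 12], 7) -> 1  [called from derive_floor, line 40]
  derive_floor([12, 7, 2, 8, 1, 7, 12], 7) -> 14  [called from main, line 56]
  map_offsets(0, 14) -> 0  [called from main, line 57]
Log origins:
  1: emitted by main (line 53)
  2: emitted by gauge_drift (line 26)
  3: emitted by bind_quota (line 2)
  4: emitted by bind_quota (line 7)
  5: emitted by count_flags (line 11)
  6: emitted by count_flags (line 16)
  7: emitted by gauge_drift (line 29)
  8: emitted by resolve_slot (line 20)
  9: emitted by main (line 55)
  10: emitted by derive_floor (line 39)
  11: emitted by rate_window (line 33)
  12: emitted by derive_floor (line 41)
A correct fix: line 22: replace `base % base` with `base % count`.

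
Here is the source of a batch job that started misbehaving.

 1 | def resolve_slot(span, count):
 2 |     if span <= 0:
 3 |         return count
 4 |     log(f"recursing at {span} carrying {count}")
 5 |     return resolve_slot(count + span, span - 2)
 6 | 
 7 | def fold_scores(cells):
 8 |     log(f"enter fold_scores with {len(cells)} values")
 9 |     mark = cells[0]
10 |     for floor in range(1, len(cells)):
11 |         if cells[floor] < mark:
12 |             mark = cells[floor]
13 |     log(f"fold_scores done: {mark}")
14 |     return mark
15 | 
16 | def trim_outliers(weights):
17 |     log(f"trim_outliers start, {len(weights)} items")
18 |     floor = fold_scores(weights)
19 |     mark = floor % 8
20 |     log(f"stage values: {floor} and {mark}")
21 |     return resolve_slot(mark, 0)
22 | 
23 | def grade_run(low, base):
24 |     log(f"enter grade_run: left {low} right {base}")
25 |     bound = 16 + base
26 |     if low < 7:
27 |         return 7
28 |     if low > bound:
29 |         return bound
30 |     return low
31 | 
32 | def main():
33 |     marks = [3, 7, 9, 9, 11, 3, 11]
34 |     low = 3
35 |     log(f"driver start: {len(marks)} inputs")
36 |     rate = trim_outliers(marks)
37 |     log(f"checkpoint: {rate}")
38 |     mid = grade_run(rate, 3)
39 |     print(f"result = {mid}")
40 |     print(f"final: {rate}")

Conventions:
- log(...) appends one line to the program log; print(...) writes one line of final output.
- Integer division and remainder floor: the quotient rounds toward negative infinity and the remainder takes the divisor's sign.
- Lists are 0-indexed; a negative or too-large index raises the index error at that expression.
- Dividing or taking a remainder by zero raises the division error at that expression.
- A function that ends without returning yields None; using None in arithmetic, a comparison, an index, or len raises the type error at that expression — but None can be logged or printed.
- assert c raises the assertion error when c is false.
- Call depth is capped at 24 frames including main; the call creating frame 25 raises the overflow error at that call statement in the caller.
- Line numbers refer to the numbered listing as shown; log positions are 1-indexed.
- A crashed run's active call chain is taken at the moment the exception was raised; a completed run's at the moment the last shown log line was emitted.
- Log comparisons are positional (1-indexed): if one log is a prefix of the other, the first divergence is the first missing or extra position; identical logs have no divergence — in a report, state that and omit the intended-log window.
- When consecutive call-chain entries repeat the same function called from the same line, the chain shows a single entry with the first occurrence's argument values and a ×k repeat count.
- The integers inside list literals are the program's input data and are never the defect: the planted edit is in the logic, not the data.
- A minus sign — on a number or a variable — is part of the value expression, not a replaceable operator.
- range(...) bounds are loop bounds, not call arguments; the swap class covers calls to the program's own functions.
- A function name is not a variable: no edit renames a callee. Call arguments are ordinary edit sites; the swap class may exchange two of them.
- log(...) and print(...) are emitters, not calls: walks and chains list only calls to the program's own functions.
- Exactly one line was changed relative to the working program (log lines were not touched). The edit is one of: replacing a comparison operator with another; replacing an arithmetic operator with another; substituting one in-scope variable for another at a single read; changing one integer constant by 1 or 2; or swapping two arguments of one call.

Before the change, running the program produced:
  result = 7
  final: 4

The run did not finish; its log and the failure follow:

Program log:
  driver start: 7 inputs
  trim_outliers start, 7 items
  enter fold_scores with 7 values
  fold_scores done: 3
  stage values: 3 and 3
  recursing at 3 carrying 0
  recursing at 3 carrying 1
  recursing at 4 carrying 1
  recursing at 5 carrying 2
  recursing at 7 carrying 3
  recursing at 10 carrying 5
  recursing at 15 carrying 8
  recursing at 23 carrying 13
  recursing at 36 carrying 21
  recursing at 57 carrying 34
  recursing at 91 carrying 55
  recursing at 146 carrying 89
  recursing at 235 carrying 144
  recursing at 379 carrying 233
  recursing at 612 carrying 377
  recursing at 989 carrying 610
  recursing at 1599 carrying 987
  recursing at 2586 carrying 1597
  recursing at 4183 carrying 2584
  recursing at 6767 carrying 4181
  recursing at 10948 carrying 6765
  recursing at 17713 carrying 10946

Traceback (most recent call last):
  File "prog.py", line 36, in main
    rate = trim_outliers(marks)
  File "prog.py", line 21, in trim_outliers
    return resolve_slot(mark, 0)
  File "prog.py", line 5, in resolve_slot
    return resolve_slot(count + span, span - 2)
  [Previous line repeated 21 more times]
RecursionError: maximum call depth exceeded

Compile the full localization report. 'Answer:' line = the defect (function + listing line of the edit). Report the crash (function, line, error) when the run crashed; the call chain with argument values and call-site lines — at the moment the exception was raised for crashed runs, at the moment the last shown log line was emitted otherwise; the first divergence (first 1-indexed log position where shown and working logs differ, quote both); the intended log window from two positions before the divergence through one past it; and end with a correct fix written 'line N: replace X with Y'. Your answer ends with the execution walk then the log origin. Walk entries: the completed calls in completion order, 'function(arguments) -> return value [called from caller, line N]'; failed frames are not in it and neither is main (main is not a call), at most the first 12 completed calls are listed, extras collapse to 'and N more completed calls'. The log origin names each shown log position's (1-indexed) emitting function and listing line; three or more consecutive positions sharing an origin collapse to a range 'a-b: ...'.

Answer: the defect is in resolve_slot at line 5.
Key fact: Everything matches until log position 7, which reads 'recursing at 3 carrying 1' in place of 'recursing at 1 carrying 3'.
Crash: resolve_slot, line 5, RecursionError.
Call chain: main -> trim_outliers([3, 7, 9, 9, 11, 3, 11]) (called at line 36) -> resolve_slot(3, 0) (called at line 21) -> resolve_slot(3, 1) (called at line 5) ×21.
First divergence: at position 7 the run shows 'recursing at 3 carrying 1' where the working version logs 'recursing at 1 carrying 3'.
Intended log window:
  5: stage values: 3 and 3
  6: recursing at 3 carrying 0
  7: recursing at 1 carrying 3
  8: checkpoint: 4
Execution walk:
  fold_scores([3, 7, 9, 9, 11, 3, 11]) -> 3  [called from trim_outliers, line 18]
Log origin:
  1: logged in main at line 35
  2: logged in trim_outliers at line 17
  3: logged in fold_scores at line 8
  4: logged in fold_scores at line 13
  5: logged in trim_outliers at line 20
  6-27: logged in resolve_slot at line 4
A correct fix: line 5: replace `resolve_slot(count + span, span - 2)` with `resolve_slot(span - 2, count + span)`.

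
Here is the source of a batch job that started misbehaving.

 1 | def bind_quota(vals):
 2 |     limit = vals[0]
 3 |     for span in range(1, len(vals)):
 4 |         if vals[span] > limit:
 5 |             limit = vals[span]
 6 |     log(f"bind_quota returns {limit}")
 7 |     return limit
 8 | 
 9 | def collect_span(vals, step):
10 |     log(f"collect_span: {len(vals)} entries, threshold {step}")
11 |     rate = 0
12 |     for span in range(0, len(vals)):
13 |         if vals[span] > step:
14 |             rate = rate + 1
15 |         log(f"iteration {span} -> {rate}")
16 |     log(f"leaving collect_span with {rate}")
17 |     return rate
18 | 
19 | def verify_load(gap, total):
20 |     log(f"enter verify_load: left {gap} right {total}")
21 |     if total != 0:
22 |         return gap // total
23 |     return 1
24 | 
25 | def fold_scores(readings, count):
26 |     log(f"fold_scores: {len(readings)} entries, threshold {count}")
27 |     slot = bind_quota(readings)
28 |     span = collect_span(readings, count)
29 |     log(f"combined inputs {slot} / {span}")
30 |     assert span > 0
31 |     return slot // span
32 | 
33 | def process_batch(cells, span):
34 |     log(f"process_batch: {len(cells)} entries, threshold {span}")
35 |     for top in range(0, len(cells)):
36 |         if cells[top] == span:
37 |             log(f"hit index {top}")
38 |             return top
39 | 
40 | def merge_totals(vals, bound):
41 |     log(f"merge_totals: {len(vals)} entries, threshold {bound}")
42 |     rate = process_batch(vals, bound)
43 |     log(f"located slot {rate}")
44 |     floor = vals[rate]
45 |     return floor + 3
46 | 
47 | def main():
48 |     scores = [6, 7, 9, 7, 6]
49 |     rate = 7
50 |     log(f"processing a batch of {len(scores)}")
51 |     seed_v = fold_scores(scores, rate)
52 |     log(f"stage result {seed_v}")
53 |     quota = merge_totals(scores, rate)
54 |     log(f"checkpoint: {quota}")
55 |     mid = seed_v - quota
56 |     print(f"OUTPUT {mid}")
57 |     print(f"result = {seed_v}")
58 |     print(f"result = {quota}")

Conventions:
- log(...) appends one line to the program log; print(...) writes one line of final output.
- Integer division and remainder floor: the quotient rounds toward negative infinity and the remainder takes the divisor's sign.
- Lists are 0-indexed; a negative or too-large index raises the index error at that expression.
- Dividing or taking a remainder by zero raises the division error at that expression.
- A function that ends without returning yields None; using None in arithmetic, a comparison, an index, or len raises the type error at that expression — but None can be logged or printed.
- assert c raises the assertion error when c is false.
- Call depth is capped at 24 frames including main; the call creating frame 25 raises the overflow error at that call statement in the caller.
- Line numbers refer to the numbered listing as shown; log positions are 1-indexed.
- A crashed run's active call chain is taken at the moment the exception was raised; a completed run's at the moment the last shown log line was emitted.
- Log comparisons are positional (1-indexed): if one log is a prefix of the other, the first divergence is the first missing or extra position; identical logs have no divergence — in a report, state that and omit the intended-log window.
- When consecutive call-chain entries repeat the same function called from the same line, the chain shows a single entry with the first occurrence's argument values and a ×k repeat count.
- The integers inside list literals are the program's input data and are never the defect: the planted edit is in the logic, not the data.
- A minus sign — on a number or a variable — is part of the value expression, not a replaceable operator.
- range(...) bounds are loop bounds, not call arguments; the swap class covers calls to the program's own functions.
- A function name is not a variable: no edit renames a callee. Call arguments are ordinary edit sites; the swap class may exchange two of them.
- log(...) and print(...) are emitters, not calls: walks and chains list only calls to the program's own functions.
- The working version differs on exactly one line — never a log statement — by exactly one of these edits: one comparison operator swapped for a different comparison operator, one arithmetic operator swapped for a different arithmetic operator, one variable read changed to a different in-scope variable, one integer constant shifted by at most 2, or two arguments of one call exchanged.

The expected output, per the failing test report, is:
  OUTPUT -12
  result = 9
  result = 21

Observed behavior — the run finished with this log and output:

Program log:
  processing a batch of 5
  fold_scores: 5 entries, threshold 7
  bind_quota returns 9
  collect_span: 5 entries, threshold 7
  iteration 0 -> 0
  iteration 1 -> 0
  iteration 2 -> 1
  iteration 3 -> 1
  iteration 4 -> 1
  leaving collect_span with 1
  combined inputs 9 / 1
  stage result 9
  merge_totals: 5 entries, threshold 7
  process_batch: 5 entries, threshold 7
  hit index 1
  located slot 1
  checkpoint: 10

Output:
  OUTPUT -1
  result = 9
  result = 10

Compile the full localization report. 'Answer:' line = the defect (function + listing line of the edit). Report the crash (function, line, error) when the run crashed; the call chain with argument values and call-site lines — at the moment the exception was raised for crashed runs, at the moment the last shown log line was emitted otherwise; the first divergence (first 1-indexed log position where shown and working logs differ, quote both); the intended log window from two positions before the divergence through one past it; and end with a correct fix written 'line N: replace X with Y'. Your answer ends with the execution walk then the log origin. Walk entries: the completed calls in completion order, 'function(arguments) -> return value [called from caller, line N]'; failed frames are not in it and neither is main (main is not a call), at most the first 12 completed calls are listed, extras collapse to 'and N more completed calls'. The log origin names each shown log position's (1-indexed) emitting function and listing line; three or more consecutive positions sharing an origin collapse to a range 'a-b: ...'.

Answer: the defect is in merge_totals at line 45.
Key fact: At log position 17 the runs split — shown 'checkpoint: 10', but the working version logs 'checkpoint: 21'.
Call chain: main.
First divergence: position 17; shown 'checkpoint: 10' vs intended 'checkpoint: 21'.
Intended log window:
  15: hit index 1
  16: located slot 1
  17: checkpoint: 21
Execution walk:
  bind_quota([6, 7, 9, 7, 6]) -> 9  [called from fold_scores, line 27]
  collect_span([6, 7, 9, 7, 6], 7) -> 1  [called from fold_scores, line 28]
  fold_scores([6, 7, 9, 7, 6], 7) -> 9  [called from main, line 51]
  process_batch([6, 7, 9, 7, 6], 7) -> 1  [called from merge_totals, line 42]
  merge_totals([6, 7, 9, 7, 6], 7) -> 10  [called from main, line 53]
Log origins:
  1: from main, line 50
  2: from fold_scores, line 26
  3: from bind_quota, line 6
  4: from collect_span, line 10
  5-9: from collect_span, line 15
  10: from collect_span, line 16
  11: from fold_scores, line 29
  12: from main, line 52
  13: from merge_totals, line 41
  14: from process_batch, line 34
  15: from process_batch, line 37
  16: from merge_totals, line 43
  17: from main, line 54
A correct fix: line 45: replace `+` with `*`.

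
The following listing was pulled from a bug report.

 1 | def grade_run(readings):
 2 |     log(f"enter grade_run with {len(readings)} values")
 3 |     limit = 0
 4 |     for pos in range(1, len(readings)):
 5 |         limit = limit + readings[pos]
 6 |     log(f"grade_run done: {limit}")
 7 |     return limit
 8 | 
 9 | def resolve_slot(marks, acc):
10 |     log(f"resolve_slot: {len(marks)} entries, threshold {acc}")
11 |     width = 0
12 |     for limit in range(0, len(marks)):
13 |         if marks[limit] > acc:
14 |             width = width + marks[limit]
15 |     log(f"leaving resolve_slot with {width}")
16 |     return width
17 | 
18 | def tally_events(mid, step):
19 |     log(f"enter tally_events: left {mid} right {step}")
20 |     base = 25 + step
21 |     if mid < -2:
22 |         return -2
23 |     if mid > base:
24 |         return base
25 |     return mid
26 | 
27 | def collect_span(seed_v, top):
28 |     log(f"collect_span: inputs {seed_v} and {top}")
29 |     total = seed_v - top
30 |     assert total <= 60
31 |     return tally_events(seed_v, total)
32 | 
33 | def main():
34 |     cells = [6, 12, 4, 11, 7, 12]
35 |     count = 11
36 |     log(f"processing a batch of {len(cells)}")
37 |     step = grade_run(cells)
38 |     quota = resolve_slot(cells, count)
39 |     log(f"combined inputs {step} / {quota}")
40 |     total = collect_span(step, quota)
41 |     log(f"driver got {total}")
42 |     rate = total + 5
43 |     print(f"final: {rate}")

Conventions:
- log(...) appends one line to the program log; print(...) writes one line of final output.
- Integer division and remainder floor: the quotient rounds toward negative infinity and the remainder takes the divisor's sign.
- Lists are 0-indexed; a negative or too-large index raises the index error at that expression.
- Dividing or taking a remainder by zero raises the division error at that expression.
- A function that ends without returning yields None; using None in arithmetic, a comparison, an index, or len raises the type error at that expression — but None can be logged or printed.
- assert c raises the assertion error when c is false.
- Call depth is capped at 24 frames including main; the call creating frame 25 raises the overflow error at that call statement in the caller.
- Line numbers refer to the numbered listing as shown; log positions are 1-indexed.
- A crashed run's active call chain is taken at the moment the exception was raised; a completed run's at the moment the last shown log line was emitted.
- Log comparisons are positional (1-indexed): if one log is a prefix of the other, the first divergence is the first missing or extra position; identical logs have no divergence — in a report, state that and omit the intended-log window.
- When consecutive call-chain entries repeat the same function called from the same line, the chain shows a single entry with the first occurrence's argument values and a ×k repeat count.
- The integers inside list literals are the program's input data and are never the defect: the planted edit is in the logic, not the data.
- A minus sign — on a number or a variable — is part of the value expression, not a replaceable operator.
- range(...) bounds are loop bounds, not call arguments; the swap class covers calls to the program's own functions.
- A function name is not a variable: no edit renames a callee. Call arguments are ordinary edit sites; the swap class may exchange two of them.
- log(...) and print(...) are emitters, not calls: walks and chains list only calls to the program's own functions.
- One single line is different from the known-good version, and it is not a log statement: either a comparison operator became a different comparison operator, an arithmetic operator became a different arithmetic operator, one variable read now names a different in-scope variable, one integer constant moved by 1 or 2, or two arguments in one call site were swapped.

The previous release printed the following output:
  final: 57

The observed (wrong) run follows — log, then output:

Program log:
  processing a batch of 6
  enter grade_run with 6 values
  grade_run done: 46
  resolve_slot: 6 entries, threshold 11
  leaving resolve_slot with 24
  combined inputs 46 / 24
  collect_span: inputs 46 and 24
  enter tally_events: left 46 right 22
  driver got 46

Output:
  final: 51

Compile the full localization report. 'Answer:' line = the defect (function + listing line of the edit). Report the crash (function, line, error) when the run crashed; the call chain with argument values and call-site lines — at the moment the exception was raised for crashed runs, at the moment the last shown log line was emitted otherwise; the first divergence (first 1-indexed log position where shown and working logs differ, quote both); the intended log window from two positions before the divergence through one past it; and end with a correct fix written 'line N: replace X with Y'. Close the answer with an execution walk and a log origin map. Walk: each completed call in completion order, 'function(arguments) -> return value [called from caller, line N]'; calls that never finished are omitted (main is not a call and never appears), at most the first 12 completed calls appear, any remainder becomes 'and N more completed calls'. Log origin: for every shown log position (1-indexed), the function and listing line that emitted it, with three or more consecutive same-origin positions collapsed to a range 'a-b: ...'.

Answer: the defect is in grade_run at line 4.
The tell: Everything matches until log position 3, which reads 'grade_run done: 46' in place of 'grade_run done: 52'.
Call chain: main.
First divergence: at position 3 the run shows 'grade_run done: 46' where the working version logs 'grade_run done: 52'.
Intended log window:
  1: processing a batch of 6
  2: enter grade_run with 6 values
  3: grade_run done: 52
  4: resolve_slot: 6 entries, threshold 11
Execution walk:
  grade_run([6, 12, 4, 11, 7, 12]) -> 46  [called from main, line 37]
  resolve_slot([6, 12, 4, 11, 7, 12], 11) -> 24  [called from main, line 38]
  tally_events(46, 22) -> 46  [called from collect_span, line 31]
  collect_span(46, 24) -> 46  [called from main, line 40]
Log origins:
  1: from main, line 36
  2: from grade_run, line 2
  3: from grade_run, line 6
  4: from resolve_slot, line 10
  5: from resolve_slot, line 15
  6: from main, line 39
  7: from collect_span, line 28
  8: from tally_events, line 19
  9: from main, line 41
A correct fix: line 4: replace `1` with `0`.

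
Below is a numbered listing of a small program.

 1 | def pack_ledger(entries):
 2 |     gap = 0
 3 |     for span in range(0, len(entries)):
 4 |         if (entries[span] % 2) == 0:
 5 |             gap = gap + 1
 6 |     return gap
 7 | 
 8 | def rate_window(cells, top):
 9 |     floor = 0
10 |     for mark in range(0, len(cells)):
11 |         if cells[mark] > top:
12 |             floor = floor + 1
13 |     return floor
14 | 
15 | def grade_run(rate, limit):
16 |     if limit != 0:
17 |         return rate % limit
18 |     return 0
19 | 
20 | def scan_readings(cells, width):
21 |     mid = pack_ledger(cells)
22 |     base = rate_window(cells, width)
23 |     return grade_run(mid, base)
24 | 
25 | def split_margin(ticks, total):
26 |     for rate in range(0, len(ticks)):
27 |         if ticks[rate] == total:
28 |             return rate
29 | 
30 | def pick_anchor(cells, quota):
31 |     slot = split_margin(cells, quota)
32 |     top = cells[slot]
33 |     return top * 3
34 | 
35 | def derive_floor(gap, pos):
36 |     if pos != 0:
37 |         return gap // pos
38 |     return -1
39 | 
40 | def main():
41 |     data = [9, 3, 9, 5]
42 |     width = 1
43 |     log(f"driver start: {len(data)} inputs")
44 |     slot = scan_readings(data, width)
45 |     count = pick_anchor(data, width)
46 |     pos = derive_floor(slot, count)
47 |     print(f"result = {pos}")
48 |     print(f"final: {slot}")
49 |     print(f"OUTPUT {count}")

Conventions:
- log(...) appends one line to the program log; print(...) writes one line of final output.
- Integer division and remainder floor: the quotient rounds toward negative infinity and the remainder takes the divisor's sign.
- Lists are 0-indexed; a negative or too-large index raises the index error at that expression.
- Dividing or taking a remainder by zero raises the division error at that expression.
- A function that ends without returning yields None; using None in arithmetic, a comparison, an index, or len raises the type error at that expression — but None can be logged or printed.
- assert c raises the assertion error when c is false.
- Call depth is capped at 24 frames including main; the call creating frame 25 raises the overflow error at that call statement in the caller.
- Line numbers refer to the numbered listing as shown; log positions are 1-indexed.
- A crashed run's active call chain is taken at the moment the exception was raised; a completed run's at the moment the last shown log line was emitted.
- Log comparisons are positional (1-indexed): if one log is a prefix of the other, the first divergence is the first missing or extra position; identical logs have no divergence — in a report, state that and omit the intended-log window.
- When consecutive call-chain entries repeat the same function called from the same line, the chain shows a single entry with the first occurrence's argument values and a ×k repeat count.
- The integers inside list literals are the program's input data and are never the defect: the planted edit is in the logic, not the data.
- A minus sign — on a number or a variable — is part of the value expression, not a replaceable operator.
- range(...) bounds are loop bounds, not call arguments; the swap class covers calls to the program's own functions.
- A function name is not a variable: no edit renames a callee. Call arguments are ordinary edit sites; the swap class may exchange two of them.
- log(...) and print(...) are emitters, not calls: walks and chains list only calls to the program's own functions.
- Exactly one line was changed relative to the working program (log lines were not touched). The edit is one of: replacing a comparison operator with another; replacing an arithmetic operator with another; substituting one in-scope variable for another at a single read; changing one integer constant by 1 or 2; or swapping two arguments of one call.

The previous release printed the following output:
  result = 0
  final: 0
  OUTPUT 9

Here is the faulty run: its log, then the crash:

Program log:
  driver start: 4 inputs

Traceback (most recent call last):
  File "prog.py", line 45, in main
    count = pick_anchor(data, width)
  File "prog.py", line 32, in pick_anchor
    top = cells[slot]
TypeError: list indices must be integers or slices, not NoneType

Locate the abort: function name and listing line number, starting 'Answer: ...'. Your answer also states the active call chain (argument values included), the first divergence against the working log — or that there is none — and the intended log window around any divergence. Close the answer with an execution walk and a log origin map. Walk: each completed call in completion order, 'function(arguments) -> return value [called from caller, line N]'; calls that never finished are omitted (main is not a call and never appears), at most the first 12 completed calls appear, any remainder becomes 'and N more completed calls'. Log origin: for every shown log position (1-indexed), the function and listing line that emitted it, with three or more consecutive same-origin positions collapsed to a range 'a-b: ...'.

Answer: the error was raised in pick_anchor, line 32.
Key observation: The log gives no warning — it matches the intended run right up to the abort.
Call chain: main -> pick_anchor([9, 3, 9, 5], 1) (called at line 45).
First divergence: none (the log streams are identical).
Execution walk:
  pack_ledger([9, 3, 9, 5]) -> 0  [called from scan_readings, line 21]
  rate_window([9, 3, 9, 5], 1) -> 4  [called from scan_readings, line 22]
  grade_run(0, 4) -> 0  [called from scan_readings, line 23]
  scan_readings([9, 3, 9, 5], 1) -> 0  [called from main, line 44]
  split_margin([9, 3, 9, 5], 1) -> None  [called from pick_anchor, line 31]
Log line origins:
  1: logged in main at line 43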